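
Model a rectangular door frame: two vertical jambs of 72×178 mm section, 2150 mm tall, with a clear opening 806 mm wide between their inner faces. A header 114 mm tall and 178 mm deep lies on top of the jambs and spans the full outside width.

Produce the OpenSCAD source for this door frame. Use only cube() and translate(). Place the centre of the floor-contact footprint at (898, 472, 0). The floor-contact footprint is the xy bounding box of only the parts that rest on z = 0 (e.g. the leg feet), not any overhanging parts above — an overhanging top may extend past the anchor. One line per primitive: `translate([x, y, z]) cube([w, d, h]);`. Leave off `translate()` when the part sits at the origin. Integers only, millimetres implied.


translate([423, 383, 0]) cube([72, 178, 2150]);
translate([1301, 383, 0]) cube([72, 178, 2150]);
translate([423, 383, 2150]) cube([950, 178, 114]);


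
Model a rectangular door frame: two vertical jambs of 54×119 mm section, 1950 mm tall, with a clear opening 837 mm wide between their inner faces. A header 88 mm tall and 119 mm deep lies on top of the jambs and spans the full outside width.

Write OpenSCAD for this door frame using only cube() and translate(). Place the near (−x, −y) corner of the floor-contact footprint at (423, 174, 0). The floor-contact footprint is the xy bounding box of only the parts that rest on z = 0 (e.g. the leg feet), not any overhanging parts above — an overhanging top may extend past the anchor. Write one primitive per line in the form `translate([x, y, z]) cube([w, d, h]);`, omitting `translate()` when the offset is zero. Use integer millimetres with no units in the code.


translate([423, 174, 0]) cube([54, 119, 1950]);
translate([1314, 174, 0]) cube([54, 119, 1950]);
translate([423, 174, 1950]) cube([945, 119, 88]);


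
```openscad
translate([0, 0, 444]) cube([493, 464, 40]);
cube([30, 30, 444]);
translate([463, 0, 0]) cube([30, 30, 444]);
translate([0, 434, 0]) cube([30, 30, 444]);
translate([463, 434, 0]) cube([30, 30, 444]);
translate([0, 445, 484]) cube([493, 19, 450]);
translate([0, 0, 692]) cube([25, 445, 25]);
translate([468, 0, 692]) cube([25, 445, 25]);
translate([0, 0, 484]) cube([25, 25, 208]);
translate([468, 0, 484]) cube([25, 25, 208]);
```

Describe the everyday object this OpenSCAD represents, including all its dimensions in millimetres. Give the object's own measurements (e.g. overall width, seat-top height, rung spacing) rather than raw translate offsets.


A chair. The seat is a 493×464×40 mm slab with its top at z = 484 mm, on four 30×30 mm corner legs (flush with the seat edges, standing on z = 0). A flat backrest 19 mm thick, 450 mm tall, spans the full seat width and rises from the seat top along its +y edge, rear face flush with the rear of the seat. Two armrests of 25×25 mm section run along each side from the seat's front edge to the front of the backrest, top faces 233 mm above the seat top and outer faces flush with the seat's x-edges; a 25×25 mm post under the front of each armrest stands on the seat at the front corner.


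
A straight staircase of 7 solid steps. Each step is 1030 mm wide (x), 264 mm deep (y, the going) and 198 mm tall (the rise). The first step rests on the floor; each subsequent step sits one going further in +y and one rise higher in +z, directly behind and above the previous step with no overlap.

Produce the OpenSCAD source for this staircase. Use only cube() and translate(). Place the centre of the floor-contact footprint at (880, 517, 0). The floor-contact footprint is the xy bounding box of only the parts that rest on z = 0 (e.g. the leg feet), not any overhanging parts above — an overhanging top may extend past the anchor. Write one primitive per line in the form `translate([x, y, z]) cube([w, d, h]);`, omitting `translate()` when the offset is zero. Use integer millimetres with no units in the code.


translate([365, 385, 0]) cube([1030, 264, 198]);
translate([365, 649, 198]) cube([1030, 264, 198]);
translate([365, 913, 396]) cube([1030, 264, 198]);
translate([365, 1177, 594]) cube([1030, 264, 198]);
translate([365, 1441, 792]) cube([1030, 264, 198]);
translate([365, 1705, 990]) cube([1030, 264, 198]);
translate([365, 1969, 1188]) cube([1030, 264, 198]);


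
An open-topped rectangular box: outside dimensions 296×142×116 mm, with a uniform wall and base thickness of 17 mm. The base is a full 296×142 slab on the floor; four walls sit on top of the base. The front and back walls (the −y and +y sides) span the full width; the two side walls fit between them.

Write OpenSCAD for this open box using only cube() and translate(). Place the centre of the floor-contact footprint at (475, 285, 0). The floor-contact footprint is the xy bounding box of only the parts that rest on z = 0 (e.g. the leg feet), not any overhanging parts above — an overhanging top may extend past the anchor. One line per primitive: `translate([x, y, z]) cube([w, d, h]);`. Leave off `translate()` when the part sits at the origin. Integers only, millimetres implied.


translate([327, 214, 0]) cube([296, 142, 17]);
translate([327, 214, 17]) cube([296, 17, 99]);
translate([327, 339, 17]) cube([296, 17, 99]);
translate([327, 231, 17]) cube([17, 108, 99]);
translate([606, 231, 17]) cube([17, 108, 99]);


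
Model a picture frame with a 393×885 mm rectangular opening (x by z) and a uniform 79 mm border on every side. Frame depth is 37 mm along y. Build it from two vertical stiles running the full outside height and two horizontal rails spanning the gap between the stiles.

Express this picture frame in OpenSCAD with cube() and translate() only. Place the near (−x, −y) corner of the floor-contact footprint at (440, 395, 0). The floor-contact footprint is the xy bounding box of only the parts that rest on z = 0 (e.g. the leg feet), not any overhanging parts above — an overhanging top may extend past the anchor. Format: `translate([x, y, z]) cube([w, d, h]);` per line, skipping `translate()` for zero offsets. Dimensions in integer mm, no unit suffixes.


translate([440, 395, 0]) cube([79, 37, 1043]);
translate([912, 395, 0]) cube([79, 37, 1043]);
translate([519, 395, 0]) cube([393, 37, 79]);
translate([519, 395, 964]) cube([393, 37, 79]);


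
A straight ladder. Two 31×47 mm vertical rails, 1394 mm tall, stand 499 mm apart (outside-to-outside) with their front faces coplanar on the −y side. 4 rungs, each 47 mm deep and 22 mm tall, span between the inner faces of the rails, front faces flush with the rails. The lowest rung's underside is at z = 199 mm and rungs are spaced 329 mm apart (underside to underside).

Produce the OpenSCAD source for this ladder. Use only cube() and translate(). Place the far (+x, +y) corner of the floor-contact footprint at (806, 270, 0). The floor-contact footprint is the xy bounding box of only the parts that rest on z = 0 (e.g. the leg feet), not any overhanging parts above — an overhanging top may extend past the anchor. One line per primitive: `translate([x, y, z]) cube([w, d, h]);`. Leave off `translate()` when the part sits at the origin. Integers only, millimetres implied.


// rung span = 499 - 2*31 = 437
// rung[k] z = 199 + k*329
translate([307, 223, 0]) cube([31, 47, 1394]);
translate([775, 223, 0]) cube([31, 47, 1394]);
translate([338, 223, 199]) cube([437, 47, 22]);
translate([338, 223, 528]) cube([437, 47, 22]);
translate([338, 223, 857]) cube([437, 47, 22]);
translate([338, 223, 1186]) cube([437, 47, 22]);


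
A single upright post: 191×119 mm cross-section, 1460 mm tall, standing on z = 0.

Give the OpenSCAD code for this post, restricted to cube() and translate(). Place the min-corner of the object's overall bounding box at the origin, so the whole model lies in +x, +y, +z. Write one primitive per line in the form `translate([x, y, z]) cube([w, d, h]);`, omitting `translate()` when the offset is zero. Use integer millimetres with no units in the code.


cube([191, 119, 1460]);


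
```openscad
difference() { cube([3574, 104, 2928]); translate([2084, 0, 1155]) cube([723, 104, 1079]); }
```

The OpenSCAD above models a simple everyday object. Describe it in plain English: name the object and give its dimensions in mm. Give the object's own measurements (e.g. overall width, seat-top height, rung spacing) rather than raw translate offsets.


A wall 3574 mm long (x), 104 mm thick (y), 2928 mm tall, with a rectangular window opening cut through it. The opening is 723 mm wide and 1079 mm tall; its sill is at z = 1155 mm and its near (−x) edge is 2084 mm from the wall's −x end. The opening passes through the full wall thickness.


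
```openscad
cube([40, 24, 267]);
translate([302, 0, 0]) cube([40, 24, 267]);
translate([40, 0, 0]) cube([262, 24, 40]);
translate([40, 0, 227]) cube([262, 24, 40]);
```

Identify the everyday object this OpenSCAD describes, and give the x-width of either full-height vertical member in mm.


A picture frame. The border width is 40 mm.

Four thin pieces enclosing a rectangular opening — a picture frame. The two full-height stiles are 267 mm tall; the top rail sits at z = 227 and is 40 mm tall, so the border above the opening is 267 − 227 = 40 mm, matching the stile x-width.


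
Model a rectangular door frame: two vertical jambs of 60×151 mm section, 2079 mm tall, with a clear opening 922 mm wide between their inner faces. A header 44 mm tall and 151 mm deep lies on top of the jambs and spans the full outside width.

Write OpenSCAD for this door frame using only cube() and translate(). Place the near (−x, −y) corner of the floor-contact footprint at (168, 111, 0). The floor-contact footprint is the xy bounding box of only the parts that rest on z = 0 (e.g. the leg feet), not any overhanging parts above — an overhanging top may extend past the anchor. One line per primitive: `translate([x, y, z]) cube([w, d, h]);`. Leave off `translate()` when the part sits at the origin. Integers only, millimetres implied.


translate([168, 111, 0]) cube([60, 151, 2079]);
translate([1150, 111, 0]) cube([60, 151, 2079]);
translate([168, 111, 2079]) cube([1042, 151, 44]);


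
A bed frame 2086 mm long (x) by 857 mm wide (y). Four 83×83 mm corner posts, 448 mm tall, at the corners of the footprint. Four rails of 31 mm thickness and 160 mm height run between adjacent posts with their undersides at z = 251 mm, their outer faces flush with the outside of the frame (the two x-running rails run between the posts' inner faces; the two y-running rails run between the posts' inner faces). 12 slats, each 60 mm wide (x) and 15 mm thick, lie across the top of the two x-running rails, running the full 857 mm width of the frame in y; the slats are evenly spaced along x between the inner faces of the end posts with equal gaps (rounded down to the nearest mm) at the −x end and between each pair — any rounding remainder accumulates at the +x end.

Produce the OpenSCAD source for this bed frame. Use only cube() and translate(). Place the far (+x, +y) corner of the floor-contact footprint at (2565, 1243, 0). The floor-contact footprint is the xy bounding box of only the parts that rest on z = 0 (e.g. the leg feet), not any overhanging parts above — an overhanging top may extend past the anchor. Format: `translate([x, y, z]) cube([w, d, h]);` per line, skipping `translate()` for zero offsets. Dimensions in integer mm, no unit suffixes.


translate([479, 386, 0]) cube([83, 83, 448]);
translate([479, 1160, 0]) cube([83, 83, 448]);
translate([2482, 386, 0]) cube([83, 83, 448]);
translate([2482, 1160, 0]) cube([83, 83, 448]);
translate([562, 386, 251]) cube([1920, 31, 160]);
translate([562, 1212, 251]) cube([1920, 31, 160]);
translate([479, 469, 251]) cube([31, 691, 160]);
translate([2534, 469, 251]) cube([31, 691, 160]);
translate([654, 386, 411]) cube([60, 857, 15]);
translate([806, 386, 411]) cube([60, 857, 15]);
translate([958, 386, 411]) cube([60, 857, 15]);
translate([1110, 386, 411]) cube([60, 857, 15]);
translate([1262, 386, 411]) cube([60, 857, 15]);
translate([1414, 386, 411]) cube([60, 857, 15]);
translate([1566, 386, 411]) cube([60, 857, 15]);
translate([1718, 386, 411]) cube([60, 857, 15]);
translate([1870, 386, 411]) cube([60, 857, 15]);
translate([2022, 386, 411]) cube([60, 857, 15]);
translate([2174, 386, 411]) cube([60, 857, 15]);
translate([2326, 386, 411]) cube([60, 857, 15]);


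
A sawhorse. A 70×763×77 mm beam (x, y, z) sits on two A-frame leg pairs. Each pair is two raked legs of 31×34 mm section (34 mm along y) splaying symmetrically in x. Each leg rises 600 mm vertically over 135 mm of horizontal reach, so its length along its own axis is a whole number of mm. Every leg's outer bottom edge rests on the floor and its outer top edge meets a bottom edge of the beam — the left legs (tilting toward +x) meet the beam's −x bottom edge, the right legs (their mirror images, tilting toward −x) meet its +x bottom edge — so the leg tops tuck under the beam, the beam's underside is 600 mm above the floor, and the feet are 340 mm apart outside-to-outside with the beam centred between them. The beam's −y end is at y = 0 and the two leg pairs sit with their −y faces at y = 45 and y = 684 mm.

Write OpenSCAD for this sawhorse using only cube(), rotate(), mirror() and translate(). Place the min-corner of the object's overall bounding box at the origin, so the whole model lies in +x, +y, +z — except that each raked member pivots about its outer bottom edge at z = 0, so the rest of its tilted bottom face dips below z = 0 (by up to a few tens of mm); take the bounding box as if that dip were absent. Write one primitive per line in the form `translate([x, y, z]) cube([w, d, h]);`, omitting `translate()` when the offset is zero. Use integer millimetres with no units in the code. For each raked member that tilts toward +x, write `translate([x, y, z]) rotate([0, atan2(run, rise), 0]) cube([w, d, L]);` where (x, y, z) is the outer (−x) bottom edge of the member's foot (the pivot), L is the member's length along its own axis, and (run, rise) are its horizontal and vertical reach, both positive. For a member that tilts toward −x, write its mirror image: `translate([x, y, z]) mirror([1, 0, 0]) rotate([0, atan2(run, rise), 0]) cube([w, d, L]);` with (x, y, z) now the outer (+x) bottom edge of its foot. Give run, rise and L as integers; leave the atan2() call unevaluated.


translate([135, 0, 600]) cube([70, 763, 77]);
translate([0, 45, 0]) rotate([0, atan2(135, 600), 0]) cube([31, 34, 615]);
translate([340, 45, 0]) mirror([1, 0, 0]) rotate([0, atan2(135, 600), 0]) cube([31, 34, 615]);
translate([0, 684, 0]) rotate([0, atan2(135, 600), 0]) cube([31, 34, 615]);
translate([340, 684, 0]) mirror([1, 0, 0]) rotate([0, atan2(135, 600), 0]) cube([31, 34, 615]);


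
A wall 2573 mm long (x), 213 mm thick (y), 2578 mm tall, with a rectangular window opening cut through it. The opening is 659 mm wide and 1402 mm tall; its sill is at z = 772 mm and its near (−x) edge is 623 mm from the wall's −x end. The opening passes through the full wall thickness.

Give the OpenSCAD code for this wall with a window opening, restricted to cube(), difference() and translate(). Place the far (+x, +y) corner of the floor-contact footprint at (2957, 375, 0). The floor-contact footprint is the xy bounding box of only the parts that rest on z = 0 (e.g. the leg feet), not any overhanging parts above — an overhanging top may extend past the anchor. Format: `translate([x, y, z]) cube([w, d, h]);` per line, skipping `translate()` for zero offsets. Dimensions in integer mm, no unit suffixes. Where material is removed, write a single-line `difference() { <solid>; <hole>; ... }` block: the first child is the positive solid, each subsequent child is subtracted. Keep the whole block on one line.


difference() { translate([384, 162, 0]) cube([2573, 213, 2578]); translate([1007, 162, 772]) cube([659, 213, 1402]); }


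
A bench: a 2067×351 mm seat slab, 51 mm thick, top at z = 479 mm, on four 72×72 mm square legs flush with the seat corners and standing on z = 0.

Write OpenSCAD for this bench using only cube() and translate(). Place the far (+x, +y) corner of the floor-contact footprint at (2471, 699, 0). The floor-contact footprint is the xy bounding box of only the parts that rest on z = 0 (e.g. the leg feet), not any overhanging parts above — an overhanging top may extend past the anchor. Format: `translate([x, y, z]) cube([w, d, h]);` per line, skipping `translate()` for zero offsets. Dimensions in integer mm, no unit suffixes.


// leg_h = 479 − 51 = 428
translate([404, 348, 428]) cube([2067, 351, 51]);
translate([404, 348, 0]) cube([72, 72, 428]);
translate([404, 627, 0]) cube([72, 72, 428]);
translate([2399, 348, 0]) cube([72, 72, 428]);
translate([2399, 627, 0]) cube([72, 72, 428]);


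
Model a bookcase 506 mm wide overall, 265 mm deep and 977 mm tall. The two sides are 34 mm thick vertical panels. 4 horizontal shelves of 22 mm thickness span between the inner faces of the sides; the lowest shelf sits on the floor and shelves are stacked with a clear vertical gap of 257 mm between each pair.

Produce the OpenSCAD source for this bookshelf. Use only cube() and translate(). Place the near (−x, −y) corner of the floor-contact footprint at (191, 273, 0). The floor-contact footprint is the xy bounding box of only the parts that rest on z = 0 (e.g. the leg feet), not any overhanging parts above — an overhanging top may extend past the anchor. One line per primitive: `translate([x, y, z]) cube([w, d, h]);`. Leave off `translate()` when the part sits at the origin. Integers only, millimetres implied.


translate([191, 273, 0]) cube([34, 265, 977]);
translate([663, 273, 0]) cube([34, 265, 977]);
translate([225, 273, 0]) cube([438, 265, 22]);
translate([225, 273, 279]) cube([438, 265, 22]);
translate([225, 273, 558]) cube([438, 265, 22]);
translate([225, 273, 837]) cube([438, 265, 22]);


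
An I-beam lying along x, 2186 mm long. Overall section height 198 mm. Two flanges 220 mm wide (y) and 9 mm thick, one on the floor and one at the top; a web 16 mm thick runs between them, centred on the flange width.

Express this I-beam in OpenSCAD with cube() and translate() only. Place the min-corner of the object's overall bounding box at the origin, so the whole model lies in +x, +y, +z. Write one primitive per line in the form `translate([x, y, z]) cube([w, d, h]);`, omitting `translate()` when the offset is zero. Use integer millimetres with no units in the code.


cube([2186, 220, 9]);
translate([0, 102, 9]) cube([2186, 16, 180]);
translate([0, 0, 189]) cube([2186, 220, 9]);


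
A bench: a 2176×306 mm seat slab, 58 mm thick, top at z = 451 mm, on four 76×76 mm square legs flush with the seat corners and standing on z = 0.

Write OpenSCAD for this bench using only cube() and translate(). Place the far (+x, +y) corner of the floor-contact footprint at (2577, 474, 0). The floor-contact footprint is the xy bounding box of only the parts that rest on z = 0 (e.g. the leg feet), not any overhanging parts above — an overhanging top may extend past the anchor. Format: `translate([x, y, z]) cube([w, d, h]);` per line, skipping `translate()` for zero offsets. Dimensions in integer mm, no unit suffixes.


translate([401, 168, 393]) cube([2176, 306, 58]);
translate([401, 168, 0]) cube([76, 76, 393]);
translate([401, 398, 0]) cube([76, 76, 393]);
translate([2501, 168, 0]) cube([76, 76, 393]);
translate([2501, 398, 0]) cube([76, 76, 393]);


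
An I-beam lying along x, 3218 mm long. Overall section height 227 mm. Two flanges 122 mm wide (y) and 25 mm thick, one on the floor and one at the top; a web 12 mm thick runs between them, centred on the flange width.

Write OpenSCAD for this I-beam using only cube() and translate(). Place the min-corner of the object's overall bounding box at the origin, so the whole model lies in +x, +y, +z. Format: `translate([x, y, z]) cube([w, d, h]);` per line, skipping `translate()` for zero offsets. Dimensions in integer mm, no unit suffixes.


cube([3218, 122, 25]);
translate([0, 55, 25]) cube([3218, 12, 177]);
translate([0, 0, 202]) cube([3218, 122, 25]);


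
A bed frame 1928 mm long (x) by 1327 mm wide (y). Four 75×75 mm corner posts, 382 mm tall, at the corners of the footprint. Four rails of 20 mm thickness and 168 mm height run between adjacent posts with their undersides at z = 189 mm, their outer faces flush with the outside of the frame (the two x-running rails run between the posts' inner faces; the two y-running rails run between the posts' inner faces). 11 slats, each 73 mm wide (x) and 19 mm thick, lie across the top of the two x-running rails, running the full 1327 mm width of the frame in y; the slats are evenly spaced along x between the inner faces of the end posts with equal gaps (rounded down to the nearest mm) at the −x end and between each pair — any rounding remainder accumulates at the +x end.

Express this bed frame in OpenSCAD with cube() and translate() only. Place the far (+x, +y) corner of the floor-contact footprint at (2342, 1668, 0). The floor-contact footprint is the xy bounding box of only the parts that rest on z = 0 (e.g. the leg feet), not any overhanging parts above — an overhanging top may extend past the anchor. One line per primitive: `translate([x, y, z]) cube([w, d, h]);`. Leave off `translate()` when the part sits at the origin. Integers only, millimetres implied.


translate([414, 341, 0]) cube([75, 75, 382]);
translate([414, 1593, 0]) cube([75, 75, 382]);
translate([2267, 341, 0]) cube([75, 75, 382]);
translate([2267, 1593, 0]) cube([75, 75, 382]);
translate([489, 341, 189]) cube([1778, 20, 168]);
translate([489, 1648, 189]) cube([1778, 20, 168]);
translate([414, 416, 189]) cube([20, 1177, 168]);
translate([2322, 416, 189]) cube([20, 1177, 168]);
translate([570, 341, 357]) cube([73, 1327, 19]);
translate([724, 341, 357]) cube([73, 1327, 19]);
translate([878, 341, 357]) cube([73, 1327, 19]);
translate([1032, 341, 357]) cube([73, 1327, 19]);
translate([1186, 341, 357]) cube([73, 1327, 19]);
translate([1340, 341, 357]) cube([73, 1327, 19]);
translate([1494, 341, 357]) cube([73, 1327, 19]);
translate([1648, 341, 357]) cube([73, 1327, 19]);
translate([1802, 341, 357]) cube([73, 1327, 19]);
translate([1956, 341, 357]) cube([73, 1327, 19]);
translate([2110, 341, 357]) cube([73, 1327, 19]);


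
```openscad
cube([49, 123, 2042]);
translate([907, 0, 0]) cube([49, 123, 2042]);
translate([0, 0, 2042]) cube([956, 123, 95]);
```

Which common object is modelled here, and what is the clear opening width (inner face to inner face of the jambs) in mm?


A door frame. The clear opening width is 858 mm.

Two 2042 mm tall posts with a header on top — a door frame. The left jamb is 49 mm wide at x = 0; the right jamb starts at x = 907. The clear opening is 907 − 49 = 858 mm.


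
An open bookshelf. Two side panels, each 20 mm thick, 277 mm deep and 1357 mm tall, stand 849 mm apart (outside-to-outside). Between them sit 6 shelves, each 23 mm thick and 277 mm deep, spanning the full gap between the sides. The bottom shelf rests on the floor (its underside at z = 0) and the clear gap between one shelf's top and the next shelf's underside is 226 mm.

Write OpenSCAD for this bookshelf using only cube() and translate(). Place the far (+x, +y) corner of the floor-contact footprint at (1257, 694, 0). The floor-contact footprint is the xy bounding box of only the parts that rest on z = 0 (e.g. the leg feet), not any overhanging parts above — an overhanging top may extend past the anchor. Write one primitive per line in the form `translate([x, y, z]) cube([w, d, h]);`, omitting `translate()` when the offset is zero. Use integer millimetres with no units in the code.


translate([408, 417, 0]) cube([20, 277, 1357]);
translate([1237, 417, 0]) cube([20, 277, 1357]);
translate([428, 417, 0]) cube([809, 277, 23]);
translate([428, 417, 249]) cube([809, 277, 23]);
translate([428, 417, 498]) cube([809, 277, 23]);
translate([428, 417, 747]) cube([809, 277, 23]);
translate([428, 417, 996]) cube([809, 277, 23]);
translate([428, 417, 1245]) cube([809, 277, 23]);


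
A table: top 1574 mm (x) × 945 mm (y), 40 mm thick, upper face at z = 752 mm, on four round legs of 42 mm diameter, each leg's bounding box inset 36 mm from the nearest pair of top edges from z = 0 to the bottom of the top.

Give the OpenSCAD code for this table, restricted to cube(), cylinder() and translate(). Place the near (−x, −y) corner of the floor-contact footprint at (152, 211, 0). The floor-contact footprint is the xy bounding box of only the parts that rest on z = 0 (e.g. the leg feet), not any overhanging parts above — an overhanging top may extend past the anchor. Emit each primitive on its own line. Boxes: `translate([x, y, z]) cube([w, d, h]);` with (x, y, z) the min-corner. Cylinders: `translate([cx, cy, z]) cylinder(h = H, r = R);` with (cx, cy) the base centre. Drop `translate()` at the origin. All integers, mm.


// leg_h = 752 - 40 = 712
translate([116, 175, 712]) cube([1574, 945, 40]);
translate([173, 232, 0]) cylinder(h = 712, r = 21);
translate([1633, 232, 0]) cylinder(h = 712, r = 21);
translate([173, 1063, 0]) cylinder(h = 712, r = 21);
translate([1633, 1063, 0]) cylinder(h = 712, r = 21);


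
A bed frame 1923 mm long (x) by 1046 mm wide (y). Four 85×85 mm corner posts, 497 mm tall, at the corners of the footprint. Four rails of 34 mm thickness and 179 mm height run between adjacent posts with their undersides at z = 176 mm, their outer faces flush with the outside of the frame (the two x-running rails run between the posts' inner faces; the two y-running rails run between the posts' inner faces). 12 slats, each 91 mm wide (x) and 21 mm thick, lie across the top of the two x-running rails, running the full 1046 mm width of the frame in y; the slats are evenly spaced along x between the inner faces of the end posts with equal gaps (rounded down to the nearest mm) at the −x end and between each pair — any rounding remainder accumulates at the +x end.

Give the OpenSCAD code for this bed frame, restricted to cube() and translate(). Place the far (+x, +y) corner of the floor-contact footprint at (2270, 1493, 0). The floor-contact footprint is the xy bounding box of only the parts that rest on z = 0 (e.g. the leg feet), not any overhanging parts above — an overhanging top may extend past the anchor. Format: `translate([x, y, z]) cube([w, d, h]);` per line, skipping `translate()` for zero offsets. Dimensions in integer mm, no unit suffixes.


translate([347, 447, 0]) cube([85, 85, 497]);
translate([347, 1408, 0]) cube([85, 85, 497]);
translate([2185, 447, 0]) cube([85, 85, 497]);
translate([2185, 1408, 0]) cube([85, 85, 497]);
translate([432, 447, 176]) cube([1753, 34, 179]);
translate([432, 1459, 176]) cube([1753, 34, 179]);
translate([347, 532, 176]) cube([34, 876, 179]);
translate([2236, 532, 176]) cube([34, 876, 179]);
translate([482, 447, 355]) cube([91, 1046, 21]);
translate([623, 447, 355]) cube([91, 1046, 21]);
translate([764, 447, 355]) cube([91, 1046, 21]);
translate([905, 447, 355]) cube([91, 1046, 21]);
translate([1046, 447, 355]) cube([91, 1046, 21]);
translate([1187, 447, 355]) cube([91, 1046, 21]);
translate([1328, 447, 355]) cube([91, 1046, 21]);
translate([1469, 447, 355]) cube([91, 1046, 21]);
translate([1610, 447, 355]) cube([91, 1046, 21]);
translate([1751, 447, 355]) cube([91, 1046, 21]);
translate([1892, 447, 355]) cube([91, 1046, 21]);
translate([2033, 447, 355]) cube([91, 1046, 21]);


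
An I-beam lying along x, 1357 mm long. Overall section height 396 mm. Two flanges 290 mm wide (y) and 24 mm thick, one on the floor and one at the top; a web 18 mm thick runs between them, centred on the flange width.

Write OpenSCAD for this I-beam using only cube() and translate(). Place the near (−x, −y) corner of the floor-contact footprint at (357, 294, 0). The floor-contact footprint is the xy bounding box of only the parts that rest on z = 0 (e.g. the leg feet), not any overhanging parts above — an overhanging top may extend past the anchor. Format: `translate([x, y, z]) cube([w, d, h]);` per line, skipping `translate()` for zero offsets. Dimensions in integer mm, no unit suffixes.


translate([357, 294, 0]) cube([1357, 290, 24]);
translate([357, 430, 24]) cube([1357, 18, 348]);
translate([357, 294, 372]) cube([1357, 290, 24]);


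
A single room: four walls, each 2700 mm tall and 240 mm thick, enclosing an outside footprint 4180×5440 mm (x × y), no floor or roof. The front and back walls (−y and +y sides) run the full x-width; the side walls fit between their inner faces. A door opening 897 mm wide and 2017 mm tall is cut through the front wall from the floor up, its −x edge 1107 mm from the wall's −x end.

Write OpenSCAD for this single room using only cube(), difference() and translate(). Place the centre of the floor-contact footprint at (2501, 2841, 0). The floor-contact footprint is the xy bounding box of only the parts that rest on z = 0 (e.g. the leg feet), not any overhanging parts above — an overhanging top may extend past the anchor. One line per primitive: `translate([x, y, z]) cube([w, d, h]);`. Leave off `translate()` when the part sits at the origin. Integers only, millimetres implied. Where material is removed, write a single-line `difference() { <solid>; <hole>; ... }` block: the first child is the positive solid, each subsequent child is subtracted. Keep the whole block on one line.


difference() { translate([411, 121, 0]) cube([4180, 240, 2700]); translate([1518, 121, 0]) cube([897, 240, 2017]); }
translate([411, 5321, 0]) cube([4180, 240, 2700]);
translate([411, 361, 0]) cube([240, 4960, 2700]);
translate([4351, 361, 0]) cube([240, 4960, 2700]);


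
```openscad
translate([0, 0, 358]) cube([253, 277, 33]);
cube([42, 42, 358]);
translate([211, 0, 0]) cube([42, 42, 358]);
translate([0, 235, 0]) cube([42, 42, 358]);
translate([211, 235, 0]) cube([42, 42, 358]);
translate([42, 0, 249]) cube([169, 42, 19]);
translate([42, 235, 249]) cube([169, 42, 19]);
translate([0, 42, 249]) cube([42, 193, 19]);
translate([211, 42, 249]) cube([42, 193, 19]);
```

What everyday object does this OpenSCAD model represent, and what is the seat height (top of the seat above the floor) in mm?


A stool. The seat height is 391 mm.

A 253×277×33 slab at z = 358 on four corner posts — a stool. The seat top is 358 + 33 = 391 mm.


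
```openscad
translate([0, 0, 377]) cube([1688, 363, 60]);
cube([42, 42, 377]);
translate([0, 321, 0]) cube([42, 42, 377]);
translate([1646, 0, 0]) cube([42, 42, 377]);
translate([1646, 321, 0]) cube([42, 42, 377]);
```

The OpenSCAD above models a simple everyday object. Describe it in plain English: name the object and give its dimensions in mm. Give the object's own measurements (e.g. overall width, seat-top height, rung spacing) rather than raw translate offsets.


A bench: a 1688×363 mm seat slab, 60 mm thick, top at z = 437 mm, on four 42×42 mm square legs flush with the seat corners and standing on z = 0.


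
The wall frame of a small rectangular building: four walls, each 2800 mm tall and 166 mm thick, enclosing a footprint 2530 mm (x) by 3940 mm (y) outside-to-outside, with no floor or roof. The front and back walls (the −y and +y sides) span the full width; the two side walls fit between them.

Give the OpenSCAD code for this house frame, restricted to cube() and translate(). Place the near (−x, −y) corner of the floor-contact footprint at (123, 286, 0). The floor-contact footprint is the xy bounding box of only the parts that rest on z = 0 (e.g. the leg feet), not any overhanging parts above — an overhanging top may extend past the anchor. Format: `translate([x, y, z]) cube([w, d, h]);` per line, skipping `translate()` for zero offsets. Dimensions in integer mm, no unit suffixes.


translate([123, 286, 0]) cube([2530, 166, 2800]);
translate([123, 4060, 0]) cube([2530, 166, 2800]);
translate([123, 452, 0]) cube([166, 3608, 2800]);
translate([2487, 452, 0]) cube([166, 3608, 2800]);


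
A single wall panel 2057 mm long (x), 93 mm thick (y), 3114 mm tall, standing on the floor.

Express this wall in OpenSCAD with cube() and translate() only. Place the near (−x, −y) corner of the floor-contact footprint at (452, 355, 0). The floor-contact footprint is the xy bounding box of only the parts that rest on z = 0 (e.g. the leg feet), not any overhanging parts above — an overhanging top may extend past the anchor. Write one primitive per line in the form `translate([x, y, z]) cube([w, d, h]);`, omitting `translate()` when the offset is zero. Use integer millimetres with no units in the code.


translate([452, 355, 0]) cube([2057, 93, 3114]);


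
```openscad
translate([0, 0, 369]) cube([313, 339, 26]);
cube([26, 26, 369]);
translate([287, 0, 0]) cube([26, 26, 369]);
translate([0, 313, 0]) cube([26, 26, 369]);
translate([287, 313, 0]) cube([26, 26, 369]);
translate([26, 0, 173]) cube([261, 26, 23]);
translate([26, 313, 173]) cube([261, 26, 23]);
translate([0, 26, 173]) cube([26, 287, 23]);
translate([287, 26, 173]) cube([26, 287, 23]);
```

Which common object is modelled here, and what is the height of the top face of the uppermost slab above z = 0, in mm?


A stool. The seat height is 395 mm.

A 313×339×26 slab at z = 369 on four corner posts — a stool. The seat top is 369 + 26 = 395 mm.


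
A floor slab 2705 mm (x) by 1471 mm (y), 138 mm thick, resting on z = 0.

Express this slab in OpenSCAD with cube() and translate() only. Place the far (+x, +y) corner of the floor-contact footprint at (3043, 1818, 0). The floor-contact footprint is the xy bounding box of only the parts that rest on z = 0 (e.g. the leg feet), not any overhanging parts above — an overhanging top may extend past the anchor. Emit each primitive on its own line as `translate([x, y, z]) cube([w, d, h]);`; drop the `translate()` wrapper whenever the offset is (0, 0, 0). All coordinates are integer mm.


translate([338, 347, 0]) cube([2705, 1471, 138]);


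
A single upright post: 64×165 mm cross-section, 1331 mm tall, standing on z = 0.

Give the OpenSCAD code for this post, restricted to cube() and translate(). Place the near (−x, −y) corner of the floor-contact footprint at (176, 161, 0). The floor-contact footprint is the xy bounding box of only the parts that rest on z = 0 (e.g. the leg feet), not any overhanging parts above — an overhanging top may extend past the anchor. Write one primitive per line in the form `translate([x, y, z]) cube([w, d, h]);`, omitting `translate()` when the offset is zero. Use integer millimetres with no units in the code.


translate([176, 161, 0]) cube([64, 165, 1331]);


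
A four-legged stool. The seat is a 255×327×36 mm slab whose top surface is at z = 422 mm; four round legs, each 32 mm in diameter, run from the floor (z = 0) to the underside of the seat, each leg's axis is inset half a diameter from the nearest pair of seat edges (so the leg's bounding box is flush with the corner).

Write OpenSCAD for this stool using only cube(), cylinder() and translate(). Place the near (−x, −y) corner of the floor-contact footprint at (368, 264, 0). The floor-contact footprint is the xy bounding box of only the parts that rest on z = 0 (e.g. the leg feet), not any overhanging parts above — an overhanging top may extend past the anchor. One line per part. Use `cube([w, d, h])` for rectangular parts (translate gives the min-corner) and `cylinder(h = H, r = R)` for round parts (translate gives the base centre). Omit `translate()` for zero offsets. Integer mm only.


translate([368, 264, 386]) cube([255, 327, 36]);
translate([384, 280, 0]) cylinder(h = 386, r = 16);
translate([607, 280, 0]) cylinder(h = 386, r = 16);
translate([384, 575, 0]) cylinder(h = 386, r = 16);
translate([607, 575, 0]) cylinder(h = 386, r = 16);


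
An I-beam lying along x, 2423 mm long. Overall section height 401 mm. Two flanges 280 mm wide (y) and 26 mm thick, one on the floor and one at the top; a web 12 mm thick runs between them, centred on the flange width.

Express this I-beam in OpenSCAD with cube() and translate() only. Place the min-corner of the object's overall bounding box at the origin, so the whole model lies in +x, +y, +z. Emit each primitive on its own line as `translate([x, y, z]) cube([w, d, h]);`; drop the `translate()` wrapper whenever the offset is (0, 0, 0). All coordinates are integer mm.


cube([2423, 280, 26]);
translate([0, 134, 26]) cube([2423, 12, 349]);
translate([0, 0, 375]) cube([2423, 280, 26]);


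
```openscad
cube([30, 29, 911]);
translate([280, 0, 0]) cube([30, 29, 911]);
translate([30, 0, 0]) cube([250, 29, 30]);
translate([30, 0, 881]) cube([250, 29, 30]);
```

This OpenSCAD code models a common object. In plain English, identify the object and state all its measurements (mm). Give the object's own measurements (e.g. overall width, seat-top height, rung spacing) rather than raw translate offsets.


A rectangular picture frame lying in the x–z plane (depth along y). The opening is 250 mm wide (x) by 851 mm tall (z), surrounded by a border 30 mm wide on all four sides. The frame is 29 mm deep and is made of two full-height vertical stiles with two horizontal rails fitted between them.


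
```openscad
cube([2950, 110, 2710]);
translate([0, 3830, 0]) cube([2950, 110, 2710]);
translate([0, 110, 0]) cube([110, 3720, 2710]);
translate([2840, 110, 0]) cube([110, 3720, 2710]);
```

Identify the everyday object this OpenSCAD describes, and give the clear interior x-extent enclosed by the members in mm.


A house (or room) frame. The interior width is 2730 mm.

Four 2710 mm walls enclosing a rectangle with no floor or roof — a room or house frame. Outside width is 2950 mm and wall thickness is 110 mm, so the interior width is 2950 − 2 × 110 = 2730 mm.


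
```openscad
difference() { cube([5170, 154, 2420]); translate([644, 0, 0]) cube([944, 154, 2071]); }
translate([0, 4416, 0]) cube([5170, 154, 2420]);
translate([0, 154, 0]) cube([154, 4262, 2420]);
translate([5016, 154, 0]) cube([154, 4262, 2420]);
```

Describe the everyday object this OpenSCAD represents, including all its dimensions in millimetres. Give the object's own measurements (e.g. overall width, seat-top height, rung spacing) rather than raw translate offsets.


A single room: four walls, each 2420 mm tall and 154 mm thick, enclosing an outside footprint 5170×4570 mm (x × y), no floor or roof. The front and back walls (−y and +y sides) run the full x-width; the side walls fit between their inner faces. A door opening 944 mm wide and 2071 mm tall is cut through the front wall from the floor up, its −x edge 644 mm from the wall's −x end.


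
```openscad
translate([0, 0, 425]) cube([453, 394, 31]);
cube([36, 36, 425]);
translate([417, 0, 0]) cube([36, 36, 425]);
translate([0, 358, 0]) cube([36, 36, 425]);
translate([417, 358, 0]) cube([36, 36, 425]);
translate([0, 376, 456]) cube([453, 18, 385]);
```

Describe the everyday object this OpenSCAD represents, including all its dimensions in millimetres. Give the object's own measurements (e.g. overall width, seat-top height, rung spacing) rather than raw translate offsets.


A chair. The seat is a 453×394×31 mm slab with its top at z = 456 mm, on four 36×36 mm corner legs (flush with the seat edges, standing on z = 0). A flat backrest 18 mm thick, 385 mm tall, spans the full seat width and rises from the seat top along its +y edge, rear face flush with the rear of the seat.


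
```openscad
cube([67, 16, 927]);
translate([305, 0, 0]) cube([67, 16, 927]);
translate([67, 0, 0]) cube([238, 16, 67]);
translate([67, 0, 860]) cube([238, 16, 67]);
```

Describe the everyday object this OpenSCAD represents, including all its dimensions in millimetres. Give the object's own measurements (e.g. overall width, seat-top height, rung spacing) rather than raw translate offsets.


A rectangular picture frame lying in the x–z plane (depth along y). The opening is 238 mm wide (x) by 793 mm tall (z), surrounded by a border 67 mm wide on all four sides. The frame is 16 mm deep and is made of two full-height vertical stiles with two horizontal rails fitted between them.


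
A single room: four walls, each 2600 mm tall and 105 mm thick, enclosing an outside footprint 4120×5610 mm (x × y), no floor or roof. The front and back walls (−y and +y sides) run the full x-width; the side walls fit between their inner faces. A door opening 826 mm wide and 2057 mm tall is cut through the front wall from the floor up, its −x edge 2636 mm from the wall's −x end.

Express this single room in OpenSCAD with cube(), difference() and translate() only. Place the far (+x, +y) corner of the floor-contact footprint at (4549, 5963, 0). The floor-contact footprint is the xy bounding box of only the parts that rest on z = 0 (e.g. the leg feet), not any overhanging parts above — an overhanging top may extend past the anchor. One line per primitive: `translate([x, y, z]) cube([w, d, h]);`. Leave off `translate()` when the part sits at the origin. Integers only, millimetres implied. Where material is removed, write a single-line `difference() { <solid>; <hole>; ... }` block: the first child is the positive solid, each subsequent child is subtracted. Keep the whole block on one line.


difference() { translate([429, 353, 0]) cube([4120, 105, 2600]); translate([3065, 353, 0]) cube([826, 105, 2057]); }
translate([429, 5858, 0]) cube([4120, 105, 2600]);
translate([429, 458, 0]) cube([105, 5400, 2600]);
translate([4444, 458, 0]) cube([105, 5400, 2600]);
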